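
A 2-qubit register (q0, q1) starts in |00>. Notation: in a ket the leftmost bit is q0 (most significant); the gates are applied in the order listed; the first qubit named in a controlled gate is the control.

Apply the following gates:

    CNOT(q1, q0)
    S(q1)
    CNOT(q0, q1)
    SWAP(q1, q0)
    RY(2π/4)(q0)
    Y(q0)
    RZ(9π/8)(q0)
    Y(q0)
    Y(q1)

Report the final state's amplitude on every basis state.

The resulting statevector has amplitude 0 on |00>, -sqrt(2)*exp(I*pi/16)/2 on |01>, 0 on |10>, -sqrt(2)*exp(15*I*pi/16)/2 on |11>.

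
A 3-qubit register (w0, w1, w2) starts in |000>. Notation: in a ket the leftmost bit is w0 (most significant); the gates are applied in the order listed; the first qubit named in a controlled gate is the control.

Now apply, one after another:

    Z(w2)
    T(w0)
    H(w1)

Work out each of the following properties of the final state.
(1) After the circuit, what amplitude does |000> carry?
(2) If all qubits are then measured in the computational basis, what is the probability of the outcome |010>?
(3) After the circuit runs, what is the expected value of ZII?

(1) The final state's coefficient on |000> equals sqrt(2)/2.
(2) Outcome |010> occurs with probability 1/2.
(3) The observable ZII averages to 1.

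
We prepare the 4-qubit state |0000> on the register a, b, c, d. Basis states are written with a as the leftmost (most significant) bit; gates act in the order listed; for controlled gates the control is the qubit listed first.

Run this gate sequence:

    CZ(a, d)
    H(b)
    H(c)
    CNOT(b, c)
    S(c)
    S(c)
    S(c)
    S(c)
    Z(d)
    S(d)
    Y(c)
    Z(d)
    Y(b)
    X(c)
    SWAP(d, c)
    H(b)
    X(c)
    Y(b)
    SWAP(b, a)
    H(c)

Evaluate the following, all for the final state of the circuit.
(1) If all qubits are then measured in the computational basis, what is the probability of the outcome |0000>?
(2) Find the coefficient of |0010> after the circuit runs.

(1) A full measurement returns |0000> with probability 1/4.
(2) The final state's coefficient on |0010> equals I/2.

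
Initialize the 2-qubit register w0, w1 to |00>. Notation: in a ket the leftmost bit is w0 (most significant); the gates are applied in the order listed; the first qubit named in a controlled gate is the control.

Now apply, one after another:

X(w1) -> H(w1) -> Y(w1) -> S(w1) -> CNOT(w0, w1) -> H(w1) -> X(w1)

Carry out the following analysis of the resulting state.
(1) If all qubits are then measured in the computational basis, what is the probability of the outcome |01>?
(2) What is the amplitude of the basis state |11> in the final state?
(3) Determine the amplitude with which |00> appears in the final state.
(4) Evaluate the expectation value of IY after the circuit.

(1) Outcome |01> occurs with probability 1/2.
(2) |11> carries amplitude 0 in the final state.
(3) The amplitude on |00> is 1/2 + I/2.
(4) In the final state, IY has expectation 1.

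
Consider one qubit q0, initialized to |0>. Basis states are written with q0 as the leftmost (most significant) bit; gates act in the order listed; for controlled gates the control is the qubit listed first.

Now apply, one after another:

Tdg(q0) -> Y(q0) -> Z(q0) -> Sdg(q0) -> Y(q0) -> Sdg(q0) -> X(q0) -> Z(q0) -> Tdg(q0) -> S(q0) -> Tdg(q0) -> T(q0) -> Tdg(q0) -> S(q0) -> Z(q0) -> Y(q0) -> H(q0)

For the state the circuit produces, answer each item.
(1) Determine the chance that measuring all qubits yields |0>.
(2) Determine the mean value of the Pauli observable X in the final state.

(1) The probability of measuring |0> is 1/2.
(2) The observable X averages to 1.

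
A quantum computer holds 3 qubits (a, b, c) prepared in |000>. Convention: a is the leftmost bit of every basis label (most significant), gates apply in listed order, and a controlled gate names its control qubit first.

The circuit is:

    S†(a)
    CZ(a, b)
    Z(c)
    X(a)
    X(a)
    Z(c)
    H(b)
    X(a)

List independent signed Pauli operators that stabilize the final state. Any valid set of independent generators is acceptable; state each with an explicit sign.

The stabilizer group can be generated by +IXI, -ZII, +IIZ, among other valid generating sets. Key observation: steps 3-6 multiply out to the identity, so the circuit reduces to the remaining gates.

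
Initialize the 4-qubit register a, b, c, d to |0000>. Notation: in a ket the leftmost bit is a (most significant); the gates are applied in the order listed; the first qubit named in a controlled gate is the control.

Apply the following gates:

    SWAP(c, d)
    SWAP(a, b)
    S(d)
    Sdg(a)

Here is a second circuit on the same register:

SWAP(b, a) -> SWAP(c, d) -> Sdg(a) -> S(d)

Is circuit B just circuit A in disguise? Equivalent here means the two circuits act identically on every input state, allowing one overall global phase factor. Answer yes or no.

Yes, they are equivalent — the unitaries differ by at most a global phase.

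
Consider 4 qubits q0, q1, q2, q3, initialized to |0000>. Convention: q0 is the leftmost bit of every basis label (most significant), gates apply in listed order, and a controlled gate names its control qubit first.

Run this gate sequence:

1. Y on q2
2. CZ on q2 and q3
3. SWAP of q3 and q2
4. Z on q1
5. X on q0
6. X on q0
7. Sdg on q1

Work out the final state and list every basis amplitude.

The resulting statevector has amplitude I on |0001>, and 0 on every other basis state.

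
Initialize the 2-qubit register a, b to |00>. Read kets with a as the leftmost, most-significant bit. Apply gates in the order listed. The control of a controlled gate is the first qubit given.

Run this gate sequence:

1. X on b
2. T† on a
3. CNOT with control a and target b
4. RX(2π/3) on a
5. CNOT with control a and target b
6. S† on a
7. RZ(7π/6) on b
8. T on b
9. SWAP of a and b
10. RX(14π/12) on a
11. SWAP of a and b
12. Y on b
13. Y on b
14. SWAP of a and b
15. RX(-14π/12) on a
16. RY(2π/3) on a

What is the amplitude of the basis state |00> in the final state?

|00> carries amplitude -sqrt(3)*exp(5*I*pi/6)/4 in the final state.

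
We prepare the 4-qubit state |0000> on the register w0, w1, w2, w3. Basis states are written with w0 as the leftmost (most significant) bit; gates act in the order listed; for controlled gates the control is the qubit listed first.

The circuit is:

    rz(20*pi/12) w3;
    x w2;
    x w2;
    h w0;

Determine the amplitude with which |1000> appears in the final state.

The amplitude on |1000> is -sqrt(2)*exp(I*pi/6)/2.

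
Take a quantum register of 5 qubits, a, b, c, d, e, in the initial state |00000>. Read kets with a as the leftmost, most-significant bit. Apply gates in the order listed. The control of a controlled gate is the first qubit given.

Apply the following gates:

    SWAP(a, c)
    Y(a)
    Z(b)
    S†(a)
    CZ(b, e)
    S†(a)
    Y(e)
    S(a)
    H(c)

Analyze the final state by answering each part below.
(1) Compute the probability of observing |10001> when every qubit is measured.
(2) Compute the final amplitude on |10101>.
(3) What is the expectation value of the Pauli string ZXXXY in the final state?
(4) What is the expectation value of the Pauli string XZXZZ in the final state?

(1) The probability of measuring |10001> is 1/2.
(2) The amplitude on |10101> is sqrt(2)*I/2.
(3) The expectation value of ZXXXY is 0.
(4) The observable XZXZZ averages to 0.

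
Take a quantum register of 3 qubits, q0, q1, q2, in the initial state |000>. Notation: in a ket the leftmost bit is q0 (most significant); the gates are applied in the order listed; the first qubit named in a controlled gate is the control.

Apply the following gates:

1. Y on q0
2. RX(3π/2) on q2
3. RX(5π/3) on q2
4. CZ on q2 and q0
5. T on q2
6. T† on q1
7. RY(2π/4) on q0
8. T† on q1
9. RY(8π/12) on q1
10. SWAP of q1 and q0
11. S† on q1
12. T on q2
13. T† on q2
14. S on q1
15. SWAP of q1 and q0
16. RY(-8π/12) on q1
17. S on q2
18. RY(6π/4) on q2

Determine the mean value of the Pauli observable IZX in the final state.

The expectation value of IZX is sqrt(3)/2. Key observation: steps 9-16 multiply out to the identity, so the circuit reduces to the remaining gates.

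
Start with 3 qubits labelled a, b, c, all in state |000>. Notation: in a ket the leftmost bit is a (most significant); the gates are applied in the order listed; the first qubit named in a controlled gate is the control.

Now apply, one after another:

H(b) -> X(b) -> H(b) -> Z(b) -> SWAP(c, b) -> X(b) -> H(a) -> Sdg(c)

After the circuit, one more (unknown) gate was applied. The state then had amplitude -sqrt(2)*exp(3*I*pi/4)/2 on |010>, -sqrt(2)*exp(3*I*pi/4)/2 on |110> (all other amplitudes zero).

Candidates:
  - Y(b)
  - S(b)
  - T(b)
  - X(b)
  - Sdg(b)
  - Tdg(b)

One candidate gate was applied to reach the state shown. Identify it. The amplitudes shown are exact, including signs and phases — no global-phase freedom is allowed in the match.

The applied gate was Tdg(b). Key observation: steps 1-4 multiply out to the identity, so the circuit reduces to the remaining gates.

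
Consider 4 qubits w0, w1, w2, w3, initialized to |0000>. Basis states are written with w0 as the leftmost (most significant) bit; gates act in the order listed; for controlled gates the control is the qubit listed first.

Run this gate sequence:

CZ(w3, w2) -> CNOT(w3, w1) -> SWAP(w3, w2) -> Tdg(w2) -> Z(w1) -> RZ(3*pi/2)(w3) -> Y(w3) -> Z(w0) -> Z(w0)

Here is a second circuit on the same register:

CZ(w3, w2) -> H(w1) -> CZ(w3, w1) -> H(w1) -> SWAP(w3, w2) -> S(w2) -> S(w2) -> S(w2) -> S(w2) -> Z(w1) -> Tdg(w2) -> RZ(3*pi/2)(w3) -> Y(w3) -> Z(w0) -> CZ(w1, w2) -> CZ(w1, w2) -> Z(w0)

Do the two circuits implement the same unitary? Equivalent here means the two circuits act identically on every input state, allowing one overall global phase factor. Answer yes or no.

Yes — the two circuits implement the same unitary up to a global phase.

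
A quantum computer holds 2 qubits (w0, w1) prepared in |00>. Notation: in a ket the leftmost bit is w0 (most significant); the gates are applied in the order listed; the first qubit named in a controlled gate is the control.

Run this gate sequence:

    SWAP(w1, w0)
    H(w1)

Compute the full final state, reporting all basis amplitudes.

The final amplitudes are sqrt(2)/2 on |00>, sqrt(2)/2 on |01>, 0 on |10>, 0 on |11>.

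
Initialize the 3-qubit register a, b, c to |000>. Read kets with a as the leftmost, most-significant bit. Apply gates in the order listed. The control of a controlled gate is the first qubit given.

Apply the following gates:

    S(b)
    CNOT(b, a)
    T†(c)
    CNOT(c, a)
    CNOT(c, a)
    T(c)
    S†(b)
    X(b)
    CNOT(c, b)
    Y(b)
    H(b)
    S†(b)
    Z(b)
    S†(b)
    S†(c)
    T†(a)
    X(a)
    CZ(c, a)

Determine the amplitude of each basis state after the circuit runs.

The resulting statevector has amplitude -sqrt(2)*I/2 on |100>, -sqrt(2)*I/2 on |110>, and 0 on every other basis state. Key observation: steps 3-6 multiply out to the identity, so the circuit reduces to the remaining gates.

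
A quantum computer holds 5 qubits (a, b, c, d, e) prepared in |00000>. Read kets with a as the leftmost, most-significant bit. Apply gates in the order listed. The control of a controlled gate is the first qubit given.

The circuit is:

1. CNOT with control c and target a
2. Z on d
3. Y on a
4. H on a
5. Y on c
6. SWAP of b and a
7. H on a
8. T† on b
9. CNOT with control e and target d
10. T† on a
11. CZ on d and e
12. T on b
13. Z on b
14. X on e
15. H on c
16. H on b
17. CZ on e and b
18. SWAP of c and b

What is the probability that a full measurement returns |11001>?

The probability of measuring |11001> is 1/4.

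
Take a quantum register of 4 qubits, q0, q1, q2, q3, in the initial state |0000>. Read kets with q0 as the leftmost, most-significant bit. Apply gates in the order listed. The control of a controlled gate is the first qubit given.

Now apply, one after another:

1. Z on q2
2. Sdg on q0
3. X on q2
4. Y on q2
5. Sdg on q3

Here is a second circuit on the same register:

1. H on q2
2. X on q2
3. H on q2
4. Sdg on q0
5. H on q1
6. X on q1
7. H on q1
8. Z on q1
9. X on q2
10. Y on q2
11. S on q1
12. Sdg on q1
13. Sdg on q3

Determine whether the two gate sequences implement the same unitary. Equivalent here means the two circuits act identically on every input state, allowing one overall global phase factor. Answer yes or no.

Yes: on every input state the two circuits agree up to one overall phase factor.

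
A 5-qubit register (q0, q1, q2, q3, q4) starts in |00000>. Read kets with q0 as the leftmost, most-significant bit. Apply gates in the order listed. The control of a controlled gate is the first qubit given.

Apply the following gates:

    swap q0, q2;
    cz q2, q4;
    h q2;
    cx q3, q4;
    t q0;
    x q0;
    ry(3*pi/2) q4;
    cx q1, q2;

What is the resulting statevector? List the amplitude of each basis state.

After the circuit, the state carries amplitude -1/2 on |10000>, 1/2 on |10001>, -1/2 on |10100>, 1/2 on |10101>, and 0 on every other basis state.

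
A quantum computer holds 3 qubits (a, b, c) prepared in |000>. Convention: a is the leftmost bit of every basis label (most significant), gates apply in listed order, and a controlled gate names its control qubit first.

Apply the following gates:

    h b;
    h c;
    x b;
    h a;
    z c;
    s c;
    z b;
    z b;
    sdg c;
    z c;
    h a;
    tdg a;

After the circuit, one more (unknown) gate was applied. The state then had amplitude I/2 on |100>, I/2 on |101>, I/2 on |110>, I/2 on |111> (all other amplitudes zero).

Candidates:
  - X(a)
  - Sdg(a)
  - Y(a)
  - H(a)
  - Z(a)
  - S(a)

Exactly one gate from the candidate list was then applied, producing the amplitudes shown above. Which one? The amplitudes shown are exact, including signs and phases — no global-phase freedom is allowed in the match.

It was Y(a) that produced the state shown. Key observation: the block from step 4 through step 11 cancels to the identity and can be dropped.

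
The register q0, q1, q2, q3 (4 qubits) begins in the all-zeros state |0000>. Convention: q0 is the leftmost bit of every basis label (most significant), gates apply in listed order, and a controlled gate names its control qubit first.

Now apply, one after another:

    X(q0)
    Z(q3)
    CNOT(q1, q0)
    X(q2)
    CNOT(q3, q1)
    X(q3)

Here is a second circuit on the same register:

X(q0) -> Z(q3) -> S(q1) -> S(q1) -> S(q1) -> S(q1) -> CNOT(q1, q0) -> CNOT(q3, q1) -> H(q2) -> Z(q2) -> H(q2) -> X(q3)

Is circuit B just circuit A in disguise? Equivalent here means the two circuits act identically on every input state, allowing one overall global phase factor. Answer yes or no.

Yes — the two circuits implement the same unitary up to a global phase.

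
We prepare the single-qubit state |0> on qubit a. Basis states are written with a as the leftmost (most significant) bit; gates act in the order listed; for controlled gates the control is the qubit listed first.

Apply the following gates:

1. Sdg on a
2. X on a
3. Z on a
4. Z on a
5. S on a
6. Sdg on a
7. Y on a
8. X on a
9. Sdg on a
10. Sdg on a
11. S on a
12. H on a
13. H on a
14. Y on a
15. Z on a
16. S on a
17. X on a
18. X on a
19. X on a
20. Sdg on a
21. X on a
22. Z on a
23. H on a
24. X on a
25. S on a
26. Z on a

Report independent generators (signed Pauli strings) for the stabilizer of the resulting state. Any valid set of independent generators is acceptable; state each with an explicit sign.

One valid set of independent stabilizer generators is -Y (any independent generating set of the same group is equally correct).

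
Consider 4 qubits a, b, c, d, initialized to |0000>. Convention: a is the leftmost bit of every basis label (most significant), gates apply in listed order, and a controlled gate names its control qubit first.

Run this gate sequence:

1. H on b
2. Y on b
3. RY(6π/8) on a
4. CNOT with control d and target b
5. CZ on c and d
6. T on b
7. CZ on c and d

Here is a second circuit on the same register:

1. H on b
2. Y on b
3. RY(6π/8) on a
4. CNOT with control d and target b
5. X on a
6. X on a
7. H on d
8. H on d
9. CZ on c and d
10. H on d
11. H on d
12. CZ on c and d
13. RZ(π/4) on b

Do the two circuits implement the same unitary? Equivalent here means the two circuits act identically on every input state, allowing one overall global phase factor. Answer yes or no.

Yes — the two circuits implement the same unitary up to a global phase.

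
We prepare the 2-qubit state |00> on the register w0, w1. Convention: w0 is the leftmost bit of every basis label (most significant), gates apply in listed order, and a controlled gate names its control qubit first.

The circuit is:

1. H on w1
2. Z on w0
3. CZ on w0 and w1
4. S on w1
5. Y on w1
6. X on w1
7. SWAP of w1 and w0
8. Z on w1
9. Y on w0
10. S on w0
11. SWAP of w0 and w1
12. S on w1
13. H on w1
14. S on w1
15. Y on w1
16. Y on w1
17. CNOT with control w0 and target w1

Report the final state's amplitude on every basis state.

The resulting statevector has amplitude 1/2 - I/2 on |00>, 1/2 - I/2 on |01>, 0 on |10>, 0 on |11>.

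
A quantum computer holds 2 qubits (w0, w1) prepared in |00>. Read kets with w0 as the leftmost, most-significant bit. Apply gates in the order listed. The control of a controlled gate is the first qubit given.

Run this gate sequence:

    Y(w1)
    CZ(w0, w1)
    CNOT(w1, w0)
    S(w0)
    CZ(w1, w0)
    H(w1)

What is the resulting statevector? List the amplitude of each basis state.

After the circuit, the state carries amplitude 0 on |00>, 0 on |01>, sqrt(2)/2 on |10>, -sqrt(2)/2 on |11>.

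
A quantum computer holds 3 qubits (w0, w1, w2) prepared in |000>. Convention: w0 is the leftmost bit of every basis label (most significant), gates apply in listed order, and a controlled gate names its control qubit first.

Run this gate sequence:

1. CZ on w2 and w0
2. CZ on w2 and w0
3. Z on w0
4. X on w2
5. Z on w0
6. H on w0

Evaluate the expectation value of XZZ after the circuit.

In the final state, XZZ has expectation -1.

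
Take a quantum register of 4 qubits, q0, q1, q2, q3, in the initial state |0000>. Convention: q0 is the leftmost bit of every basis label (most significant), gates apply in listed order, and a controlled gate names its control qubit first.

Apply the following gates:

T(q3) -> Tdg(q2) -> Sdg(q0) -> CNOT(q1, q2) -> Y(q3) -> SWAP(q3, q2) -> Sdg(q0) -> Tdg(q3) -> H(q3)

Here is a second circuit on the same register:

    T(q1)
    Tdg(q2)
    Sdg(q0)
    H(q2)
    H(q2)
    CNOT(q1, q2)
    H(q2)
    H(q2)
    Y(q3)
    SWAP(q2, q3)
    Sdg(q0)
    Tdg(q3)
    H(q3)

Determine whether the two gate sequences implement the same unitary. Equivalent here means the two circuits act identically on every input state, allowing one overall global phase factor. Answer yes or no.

No: there is an input state on which the two circuits produce genuinely different outputs (not merely differing by a phase).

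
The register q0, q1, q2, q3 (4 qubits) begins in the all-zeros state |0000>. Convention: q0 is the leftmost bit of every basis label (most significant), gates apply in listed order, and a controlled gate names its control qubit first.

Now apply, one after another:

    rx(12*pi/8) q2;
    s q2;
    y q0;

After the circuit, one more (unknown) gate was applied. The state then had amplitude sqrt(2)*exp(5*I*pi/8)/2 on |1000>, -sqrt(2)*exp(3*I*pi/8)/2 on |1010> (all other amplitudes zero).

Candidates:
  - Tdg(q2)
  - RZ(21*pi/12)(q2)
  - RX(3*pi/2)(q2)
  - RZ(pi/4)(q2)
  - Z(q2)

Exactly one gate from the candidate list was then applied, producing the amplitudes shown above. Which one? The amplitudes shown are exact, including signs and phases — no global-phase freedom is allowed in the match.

The unique candidate consistent with the amplitudes is RZ(21*pi/12)(q2).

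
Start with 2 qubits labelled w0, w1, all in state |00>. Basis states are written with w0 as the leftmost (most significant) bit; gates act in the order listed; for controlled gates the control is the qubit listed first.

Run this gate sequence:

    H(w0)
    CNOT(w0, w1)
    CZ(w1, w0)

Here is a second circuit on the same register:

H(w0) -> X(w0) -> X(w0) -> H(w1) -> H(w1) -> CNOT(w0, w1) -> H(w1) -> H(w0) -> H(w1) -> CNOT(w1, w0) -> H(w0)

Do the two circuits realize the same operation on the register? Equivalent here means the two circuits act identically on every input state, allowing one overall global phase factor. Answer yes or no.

Yes: on every input state the two circuits agree up to one overall phase factor.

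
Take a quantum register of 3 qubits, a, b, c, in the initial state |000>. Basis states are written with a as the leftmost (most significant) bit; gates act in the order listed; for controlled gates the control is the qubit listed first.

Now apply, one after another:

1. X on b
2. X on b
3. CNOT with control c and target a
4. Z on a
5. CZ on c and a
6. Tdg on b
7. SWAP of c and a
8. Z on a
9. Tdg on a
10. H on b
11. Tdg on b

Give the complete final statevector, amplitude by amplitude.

After the circuit, the state carries amplitude sqrt(2)/2 on |000>, -sqrt(2)*exp(3*I*pi/4)/2 on |010>, and 0 on every other basis state.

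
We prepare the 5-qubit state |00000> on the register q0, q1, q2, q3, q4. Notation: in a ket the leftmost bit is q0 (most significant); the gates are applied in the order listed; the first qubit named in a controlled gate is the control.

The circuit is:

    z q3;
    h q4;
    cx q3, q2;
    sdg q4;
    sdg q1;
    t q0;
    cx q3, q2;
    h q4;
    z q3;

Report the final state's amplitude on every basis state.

The final amplitudes are 1/2 - I/2 on |00000>, 1/2 + I/2 on |00001>, and 0 on every other basis state.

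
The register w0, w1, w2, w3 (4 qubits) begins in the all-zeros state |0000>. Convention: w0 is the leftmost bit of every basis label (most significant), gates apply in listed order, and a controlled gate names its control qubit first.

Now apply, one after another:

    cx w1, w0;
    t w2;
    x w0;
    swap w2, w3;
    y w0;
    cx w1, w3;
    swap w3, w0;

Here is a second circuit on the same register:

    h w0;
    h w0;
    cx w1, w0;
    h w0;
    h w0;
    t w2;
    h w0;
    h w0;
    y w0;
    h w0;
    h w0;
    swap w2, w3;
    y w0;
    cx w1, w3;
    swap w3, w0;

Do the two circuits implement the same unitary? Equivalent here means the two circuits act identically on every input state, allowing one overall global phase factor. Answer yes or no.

No — the two circuits implement different unitaries, even allowing a global phase.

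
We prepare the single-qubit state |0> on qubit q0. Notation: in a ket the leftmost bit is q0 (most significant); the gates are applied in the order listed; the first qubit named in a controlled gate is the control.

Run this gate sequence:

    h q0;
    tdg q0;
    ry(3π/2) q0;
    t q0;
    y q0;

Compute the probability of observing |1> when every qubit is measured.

Outcome |1> occurs with probability sqrt(2)/4 + 1/2.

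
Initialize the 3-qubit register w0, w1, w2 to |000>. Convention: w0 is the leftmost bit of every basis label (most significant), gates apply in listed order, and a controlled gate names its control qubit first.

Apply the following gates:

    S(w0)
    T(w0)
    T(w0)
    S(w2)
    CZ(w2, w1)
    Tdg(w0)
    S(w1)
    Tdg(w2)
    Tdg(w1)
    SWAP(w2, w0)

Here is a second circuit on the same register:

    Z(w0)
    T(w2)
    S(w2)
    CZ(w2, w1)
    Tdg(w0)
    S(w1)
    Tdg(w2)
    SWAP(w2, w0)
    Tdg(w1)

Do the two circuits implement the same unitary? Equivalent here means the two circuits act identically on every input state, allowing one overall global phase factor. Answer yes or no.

No, they are not equivalent — no single phase factor reconciles the two unitaries.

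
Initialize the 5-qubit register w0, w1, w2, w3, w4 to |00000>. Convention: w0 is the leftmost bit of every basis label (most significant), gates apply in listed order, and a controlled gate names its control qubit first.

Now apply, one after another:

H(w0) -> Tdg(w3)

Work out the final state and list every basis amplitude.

The final amplitudes are sqrt(2)/2 on |00000>, sqrt(2)/2 on |10000>, and 0 on every other basis state.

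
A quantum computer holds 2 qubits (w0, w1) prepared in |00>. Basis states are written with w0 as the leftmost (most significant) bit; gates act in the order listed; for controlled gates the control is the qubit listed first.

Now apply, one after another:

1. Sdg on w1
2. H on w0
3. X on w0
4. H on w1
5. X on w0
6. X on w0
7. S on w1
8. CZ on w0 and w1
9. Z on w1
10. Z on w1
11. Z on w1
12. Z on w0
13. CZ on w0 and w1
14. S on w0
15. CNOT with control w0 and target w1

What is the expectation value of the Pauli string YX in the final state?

The expectation value of YX is -1.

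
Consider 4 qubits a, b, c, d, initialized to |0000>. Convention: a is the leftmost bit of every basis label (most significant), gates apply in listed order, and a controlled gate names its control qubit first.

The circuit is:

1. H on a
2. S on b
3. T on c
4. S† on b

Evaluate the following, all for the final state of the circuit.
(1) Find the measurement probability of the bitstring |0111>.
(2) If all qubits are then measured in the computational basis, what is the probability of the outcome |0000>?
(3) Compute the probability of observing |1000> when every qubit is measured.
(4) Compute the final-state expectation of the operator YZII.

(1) A full measurement returns |0111> with probability 0.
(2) Outcome |0000> occurs with probability 1/2.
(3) A full measurement returns |1000> with probability 1/2.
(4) The expectation value of YZII is 0.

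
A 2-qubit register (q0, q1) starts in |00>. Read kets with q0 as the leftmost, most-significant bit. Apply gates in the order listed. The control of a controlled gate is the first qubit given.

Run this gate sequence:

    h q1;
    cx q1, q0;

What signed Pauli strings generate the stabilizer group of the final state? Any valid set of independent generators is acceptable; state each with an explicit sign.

One valid set of independent stabilizer generators is +XX, +ZZ (any independent generating set of the same group is equally correct).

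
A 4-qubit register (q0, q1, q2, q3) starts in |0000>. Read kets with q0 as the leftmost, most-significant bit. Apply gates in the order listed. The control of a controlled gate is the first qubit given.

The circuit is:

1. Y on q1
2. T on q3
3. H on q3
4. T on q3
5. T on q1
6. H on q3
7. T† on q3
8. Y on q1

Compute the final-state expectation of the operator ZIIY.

In the final state, ZIIY has expectation -1/2.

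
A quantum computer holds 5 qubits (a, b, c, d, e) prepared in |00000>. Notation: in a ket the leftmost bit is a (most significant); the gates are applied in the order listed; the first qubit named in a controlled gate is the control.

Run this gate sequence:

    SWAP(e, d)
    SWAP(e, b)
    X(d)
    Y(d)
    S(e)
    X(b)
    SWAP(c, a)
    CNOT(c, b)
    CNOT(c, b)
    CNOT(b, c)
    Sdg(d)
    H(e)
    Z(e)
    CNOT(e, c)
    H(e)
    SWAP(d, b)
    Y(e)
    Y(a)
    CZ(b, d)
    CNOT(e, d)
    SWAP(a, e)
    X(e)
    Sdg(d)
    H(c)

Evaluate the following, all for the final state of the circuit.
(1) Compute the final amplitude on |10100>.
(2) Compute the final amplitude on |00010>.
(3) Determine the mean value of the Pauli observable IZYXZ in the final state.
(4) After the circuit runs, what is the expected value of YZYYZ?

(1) |10100> carries amplitude -sqrt(2)*I/2 in the final state.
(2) |00010> carries amplitude -sqrt(2)/2 in the final state.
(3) The observable IZYXZ averages to 0.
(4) In the final state, YZYYZ has expectation 1.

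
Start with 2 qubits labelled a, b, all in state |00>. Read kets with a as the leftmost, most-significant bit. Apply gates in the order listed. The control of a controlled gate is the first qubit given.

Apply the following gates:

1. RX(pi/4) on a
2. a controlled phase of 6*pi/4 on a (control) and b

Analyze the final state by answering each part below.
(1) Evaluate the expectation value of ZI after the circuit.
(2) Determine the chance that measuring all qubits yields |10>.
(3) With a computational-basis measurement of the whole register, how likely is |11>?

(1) The observable ZI averages to sqrt(2)/2.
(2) A full measurement returns |10> with probability 1/2 - sqrt(2)/4.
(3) A full measurement returns |11> with probability 0.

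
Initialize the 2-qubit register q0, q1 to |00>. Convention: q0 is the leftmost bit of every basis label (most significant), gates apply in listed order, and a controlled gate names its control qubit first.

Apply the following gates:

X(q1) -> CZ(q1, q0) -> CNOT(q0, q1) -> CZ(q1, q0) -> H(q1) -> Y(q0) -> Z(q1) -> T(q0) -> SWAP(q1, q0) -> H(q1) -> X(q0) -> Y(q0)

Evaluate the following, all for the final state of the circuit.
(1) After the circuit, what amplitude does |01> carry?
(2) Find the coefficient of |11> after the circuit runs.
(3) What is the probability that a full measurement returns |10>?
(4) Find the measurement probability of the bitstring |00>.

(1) The amplitude on |01> is -exp(I*pi/4)/2.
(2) The final state's coefficient on |11> equals exp(I*pi/4)/2.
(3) Outcome |10> occurs with probability 1/4.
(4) Outcome |00> occurs with probability 1/4.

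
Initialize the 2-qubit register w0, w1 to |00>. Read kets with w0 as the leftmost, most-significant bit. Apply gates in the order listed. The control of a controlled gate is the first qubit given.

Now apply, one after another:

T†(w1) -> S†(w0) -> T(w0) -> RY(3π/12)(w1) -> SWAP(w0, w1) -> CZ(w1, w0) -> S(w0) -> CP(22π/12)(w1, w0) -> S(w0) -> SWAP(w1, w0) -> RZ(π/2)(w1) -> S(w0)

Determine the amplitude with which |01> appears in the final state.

The amplitude on |01> is -sqrt(2 - sqrt(2))*exp(I*pi/4)/2.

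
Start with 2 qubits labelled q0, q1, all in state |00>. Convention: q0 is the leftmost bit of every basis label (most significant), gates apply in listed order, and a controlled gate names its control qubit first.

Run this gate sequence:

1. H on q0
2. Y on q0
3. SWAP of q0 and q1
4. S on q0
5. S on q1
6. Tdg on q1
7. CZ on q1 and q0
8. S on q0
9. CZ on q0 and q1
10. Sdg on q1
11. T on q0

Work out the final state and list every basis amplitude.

The final amplitudes are -sqrt(2)*I/2 on |00>, sqrt(2)*exp(I*pi/4)/2 on |01>, 0 on |10>, 0 on |11>.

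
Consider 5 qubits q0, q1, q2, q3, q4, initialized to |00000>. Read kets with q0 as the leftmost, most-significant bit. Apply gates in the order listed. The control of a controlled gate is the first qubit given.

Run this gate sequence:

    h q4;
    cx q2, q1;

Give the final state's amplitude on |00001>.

|00001> carries amplitude sqrt(2)/2 in the final state.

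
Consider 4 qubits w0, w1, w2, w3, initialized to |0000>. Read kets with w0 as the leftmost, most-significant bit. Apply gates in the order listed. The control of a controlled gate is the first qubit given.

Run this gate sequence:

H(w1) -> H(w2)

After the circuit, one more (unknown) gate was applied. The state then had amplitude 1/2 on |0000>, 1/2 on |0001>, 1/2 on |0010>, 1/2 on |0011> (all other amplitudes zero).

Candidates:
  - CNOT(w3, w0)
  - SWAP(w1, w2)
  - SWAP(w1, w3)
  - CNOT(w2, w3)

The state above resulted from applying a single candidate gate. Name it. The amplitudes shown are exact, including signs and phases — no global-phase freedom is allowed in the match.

The applied gate was SWAP(w1, w3).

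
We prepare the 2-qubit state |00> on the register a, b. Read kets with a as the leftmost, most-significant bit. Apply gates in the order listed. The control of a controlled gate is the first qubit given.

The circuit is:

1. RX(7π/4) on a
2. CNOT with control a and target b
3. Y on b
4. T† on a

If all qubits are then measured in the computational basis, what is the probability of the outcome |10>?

A full measurement returns |10> with probability 1/2 - sqrt(2)/4.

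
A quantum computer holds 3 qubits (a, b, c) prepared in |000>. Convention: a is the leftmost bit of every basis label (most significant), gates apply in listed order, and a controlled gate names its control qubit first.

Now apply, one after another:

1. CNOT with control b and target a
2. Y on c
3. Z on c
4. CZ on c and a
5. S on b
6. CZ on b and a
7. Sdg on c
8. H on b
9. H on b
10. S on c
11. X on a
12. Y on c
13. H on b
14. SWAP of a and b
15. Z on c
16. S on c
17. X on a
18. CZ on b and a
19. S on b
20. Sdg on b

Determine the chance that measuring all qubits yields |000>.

Outcome |000> occurs with probability 0. Key observation: gates 7-10 undo each other exactly, leaving only the rest of the circuit to track.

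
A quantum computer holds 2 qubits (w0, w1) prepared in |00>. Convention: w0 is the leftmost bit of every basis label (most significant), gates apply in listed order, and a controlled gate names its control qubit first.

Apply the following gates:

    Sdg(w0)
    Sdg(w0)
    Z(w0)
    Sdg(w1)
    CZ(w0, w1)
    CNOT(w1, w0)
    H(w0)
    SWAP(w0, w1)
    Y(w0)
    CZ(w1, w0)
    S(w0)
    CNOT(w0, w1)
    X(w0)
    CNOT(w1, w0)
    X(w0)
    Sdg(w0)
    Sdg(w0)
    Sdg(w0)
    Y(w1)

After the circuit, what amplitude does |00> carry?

The amplitude on |00> is sqrt(2)*I/2.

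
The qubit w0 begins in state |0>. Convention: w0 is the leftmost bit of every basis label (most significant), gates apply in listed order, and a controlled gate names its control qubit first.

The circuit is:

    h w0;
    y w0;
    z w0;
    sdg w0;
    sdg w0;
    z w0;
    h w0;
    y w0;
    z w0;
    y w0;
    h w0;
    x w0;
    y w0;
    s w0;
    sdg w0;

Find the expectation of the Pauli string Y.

The expectation value of Y is 0.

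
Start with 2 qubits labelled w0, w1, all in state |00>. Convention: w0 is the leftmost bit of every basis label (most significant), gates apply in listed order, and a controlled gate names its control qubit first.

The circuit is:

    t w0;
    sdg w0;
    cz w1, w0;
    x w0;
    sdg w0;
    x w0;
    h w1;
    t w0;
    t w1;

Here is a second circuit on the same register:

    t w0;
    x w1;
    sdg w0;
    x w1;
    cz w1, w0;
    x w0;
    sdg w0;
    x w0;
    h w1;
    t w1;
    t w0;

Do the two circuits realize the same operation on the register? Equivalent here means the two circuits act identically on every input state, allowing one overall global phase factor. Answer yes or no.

Yes — the two circuits implement the same unitary up to a global phase.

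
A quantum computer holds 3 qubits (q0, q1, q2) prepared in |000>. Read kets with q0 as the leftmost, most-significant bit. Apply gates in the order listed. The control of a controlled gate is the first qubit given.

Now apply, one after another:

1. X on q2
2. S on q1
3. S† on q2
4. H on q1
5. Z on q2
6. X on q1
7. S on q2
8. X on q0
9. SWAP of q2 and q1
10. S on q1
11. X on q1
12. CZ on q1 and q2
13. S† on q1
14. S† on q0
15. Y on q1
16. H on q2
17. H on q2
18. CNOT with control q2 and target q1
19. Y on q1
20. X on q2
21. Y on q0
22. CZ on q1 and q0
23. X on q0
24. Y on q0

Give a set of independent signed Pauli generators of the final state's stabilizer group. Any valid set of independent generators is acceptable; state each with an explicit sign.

The stabilizer group can be generated by -IXX, +ZII, -IZZ, among other valid generating sets.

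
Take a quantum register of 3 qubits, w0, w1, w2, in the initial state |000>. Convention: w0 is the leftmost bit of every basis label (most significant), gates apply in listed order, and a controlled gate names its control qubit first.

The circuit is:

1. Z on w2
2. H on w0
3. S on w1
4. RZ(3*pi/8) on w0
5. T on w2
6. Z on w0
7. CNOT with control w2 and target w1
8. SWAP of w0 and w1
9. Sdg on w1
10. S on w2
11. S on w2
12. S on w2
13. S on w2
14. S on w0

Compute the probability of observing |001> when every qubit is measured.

The probability of measuring |001> is 0. Key observation: steps 10-13 multiply out to the identity, so the circuit reduces to the remaining gates.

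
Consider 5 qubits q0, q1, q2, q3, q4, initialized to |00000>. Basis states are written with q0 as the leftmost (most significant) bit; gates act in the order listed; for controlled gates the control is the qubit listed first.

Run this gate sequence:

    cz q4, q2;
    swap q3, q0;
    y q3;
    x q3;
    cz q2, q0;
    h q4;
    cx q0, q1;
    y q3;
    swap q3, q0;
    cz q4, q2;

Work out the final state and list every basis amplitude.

The resulting statevector has amplitude -sqrt(2)/2 on |10000>, -sqrt(2)/2 on |10001>, and 0 on every other basis state.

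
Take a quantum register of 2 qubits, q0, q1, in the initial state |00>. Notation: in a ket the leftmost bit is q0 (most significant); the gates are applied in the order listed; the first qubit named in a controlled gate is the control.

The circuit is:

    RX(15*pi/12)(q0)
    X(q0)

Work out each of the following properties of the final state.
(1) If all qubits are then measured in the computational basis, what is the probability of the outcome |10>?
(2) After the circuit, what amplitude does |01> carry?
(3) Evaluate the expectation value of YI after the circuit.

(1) The probability of measuring |10> is 1/2 - sqrt(2)/4.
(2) The amplitude on |01> is 0.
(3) The expectation value of YI is -sqrt(2)/2.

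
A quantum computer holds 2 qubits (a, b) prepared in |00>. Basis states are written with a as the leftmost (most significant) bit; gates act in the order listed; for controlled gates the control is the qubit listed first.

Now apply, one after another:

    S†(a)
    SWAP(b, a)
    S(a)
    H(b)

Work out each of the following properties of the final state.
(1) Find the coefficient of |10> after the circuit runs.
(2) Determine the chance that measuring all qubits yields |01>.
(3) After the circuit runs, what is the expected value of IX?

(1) The amplitude on |10> is 0.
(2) The probability of measuring |01> is 1/2.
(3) In the final state, IX has expectation 1.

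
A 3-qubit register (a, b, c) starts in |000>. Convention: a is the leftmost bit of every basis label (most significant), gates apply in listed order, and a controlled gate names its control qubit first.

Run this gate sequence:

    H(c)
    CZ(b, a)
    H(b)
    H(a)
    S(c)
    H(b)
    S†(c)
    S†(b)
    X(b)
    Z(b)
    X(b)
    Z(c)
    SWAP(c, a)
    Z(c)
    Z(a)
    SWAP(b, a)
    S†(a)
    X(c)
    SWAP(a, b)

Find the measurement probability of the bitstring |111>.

A full measurement returns |111> with probability 0.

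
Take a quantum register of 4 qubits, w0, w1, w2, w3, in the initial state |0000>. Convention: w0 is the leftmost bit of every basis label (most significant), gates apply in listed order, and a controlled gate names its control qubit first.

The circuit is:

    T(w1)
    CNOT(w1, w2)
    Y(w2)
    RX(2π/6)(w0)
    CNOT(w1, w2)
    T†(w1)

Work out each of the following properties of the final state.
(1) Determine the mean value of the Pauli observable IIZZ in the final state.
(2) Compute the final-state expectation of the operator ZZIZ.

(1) In the final state, IIZZ has expectation -1.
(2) The observable ZZIZ averages to 1/2.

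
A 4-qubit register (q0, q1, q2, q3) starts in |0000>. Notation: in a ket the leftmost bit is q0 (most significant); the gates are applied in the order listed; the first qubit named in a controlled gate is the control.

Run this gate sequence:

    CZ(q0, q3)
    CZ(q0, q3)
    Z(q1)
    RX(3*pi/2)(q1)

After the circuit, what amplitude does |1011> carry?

The final state's coefficient on |1011> equals 0. Key observation: steps 1-2 multiply out to the identity, so the circuit reduces to the remaining gates.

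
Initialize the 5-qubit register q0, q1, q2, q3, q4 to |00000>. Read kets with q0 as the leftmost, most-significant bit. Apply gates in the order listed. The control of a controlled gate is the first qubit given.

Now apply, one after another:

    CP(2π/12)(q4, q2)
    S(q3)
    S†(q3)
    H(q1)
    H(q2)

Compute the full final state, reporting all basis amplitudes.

The final amplitudes are 1/2 on |00000>, 1/2 on |00100>, 1/2 on |01000>, 1/2 on |01100>, and 0 on every other basis state. Key observation: gates 2-3 undo each other exactly, leaving only the rest of the circuit to track.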